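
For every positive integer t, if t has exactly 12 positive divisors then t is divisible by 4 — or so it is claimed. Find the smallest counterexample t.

t = 90

Check each positive integer t in order until t has exactly 12 positive divisors but t is not divisible by 4.
For t = 60, 72, 84 the conclusion holds.
t = 90: τ(90) = 12; 90 mod 4 = 2.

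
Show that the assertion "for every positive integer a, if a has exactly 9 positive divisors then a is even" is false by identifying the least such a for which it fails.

Check each positive integer a in order until a has exactly 9 positive divisors but a is odd.
For a = 36, 100, 196 the conclusion holds.
a = 225: divisors of 225: 9 divisors; 225 is odd.
Hence a = 225 is a counterexample.

a = 225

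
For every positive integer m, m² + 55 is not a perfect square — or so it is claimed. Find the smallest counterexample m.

We need the least positive integer m for which m² + 55 is a perfect square.
m = 1: 1² + 55 = 56, not a perfect square.
m = 2: 2² + 55 = 59, not a perfect square.
m = 3: 3² + 55 = 64 = 8², a perfect square.
So m = 3 is the smallest counterexample.

m = 3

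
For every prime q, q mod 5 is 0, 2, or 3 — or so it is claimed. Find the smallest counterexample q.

Check each prime q in order until the claim fails.
q = 2: 2 mod 5 = 2.
q = 3: 3 mod 5 = 3.
q = 5: 5 mod 5 = 0.
q = 7: 7 mod 5 = 2.
q = 11: 11 mod 5 = 1 — not in {0, 2, 3}.
So q = 11 is the smallest counterexample.

q = 11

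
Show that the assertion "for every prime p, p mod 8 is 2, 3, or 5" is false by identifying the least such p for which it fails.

p = 7

A counterexample is any prime p such that the claim fails; we check each in order.
For p = 2, 3, 5 the conclusion holds.
p = 7: 7 mod 8 = 7 — not in {2, 3, 5}.
Hence p = 7 is a counterexample.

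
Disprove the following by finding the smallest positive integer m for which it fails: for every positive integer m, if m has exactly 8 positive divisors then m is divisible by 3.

Check each positive integer m in order until m has exactly 8 positive divisors but m is not divisible by 3.
For m = 24, 30 the conclusion holds.
m = 40: τ(40) = 8; 40 mod 3 = 1.
Hence m = 40 is a counterexample.

m = 40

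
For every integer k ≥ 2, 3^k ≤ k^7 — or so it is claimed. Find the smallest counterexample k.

Check each integer k ≥ 2 in order until 3^k > k^7.
For k = 2, 3, 4, 5, …, 16, 17, 18 the conclusion holds.
k = 19: 3^k = 1162261467 and k^7 = 893871739, so 1162261467 > 893871739.
So k = 19 is the smallest counterexample.

k = 19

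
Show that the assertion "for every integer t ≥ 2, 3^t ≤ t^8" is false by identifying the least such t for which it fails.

The first 21 eligible values, up to t = 22, all satisfy the conclusion.
t = 23: 3^t = 94143178827 and t^8 = 78310985281, so 94143178827 > 78310985281.
Thus t = 23 disproves the claim, and no smaller t works.

t = 23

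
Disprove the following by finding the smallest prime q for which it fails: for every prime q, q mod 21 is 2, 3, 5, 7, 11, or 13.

q = 17

We need the least prime q for which the claim fails.
For q = 2, 3, 5, 7, 11, 13 the conclusion holds.
q = 17: 17 mod 21 = 17 — not in {2, 3, 5, 7, 11, 13}.
So q = 17 is the smallest counterexample.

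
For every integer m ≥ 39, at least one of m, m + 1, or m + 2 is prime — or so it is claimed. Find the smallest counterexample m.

m = 44

Check each integer m ≥ 39 in order until m, m + 1, m + 2 are all composite.
m = 39: 41 is prime.
m = 40: 41 is prime.
m = 41: 41 is prime.
m = 42: 43 is prime.
m = 43: 43 is prime.
m = 44: 44 = 2 × 22; 45 = 3 × 15; 46 = 2 × 23 — all composite.
Thus m = 44 disproves the claim, and no smaller m works.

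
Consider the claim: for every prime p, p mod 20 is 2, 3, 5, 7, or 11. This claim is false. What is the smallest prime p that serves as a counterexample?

We need the least prime p for which the claim fails.
p = 2: 2 mod 20 = 2.
p = 3: 3 mod 20 = 3.
p = 5: 5 mod 20 = 5.
p = 7: 7 mod 20 = 7.
p = 11: 11 mod 20 = 11.
p = 13: 13 mod 20 = 13 — not in {2, 3, 5, 7, 11}.
So p = 13 is the smallest counterexample.

p = 13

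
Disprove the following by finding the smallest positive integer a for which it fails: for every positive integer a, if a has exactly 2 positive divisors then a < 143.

a = 149

For a = 2, 3, 5, 7, …, 131, 137, 139 the conclusion holds.
a = 149: τ(149) = 2; 149 ≥ 143.
Hence a = 149 is a counterexample.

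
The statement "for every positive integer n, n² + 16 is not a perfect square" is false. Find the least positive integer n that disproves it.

n = 3

n = 1: 1² + 16 = 17, not a perfect square.
n = 2: 2² + 16 = 20, not a perfect square.
n = 3: 3² + 16 = 25 = 5², a perfect square.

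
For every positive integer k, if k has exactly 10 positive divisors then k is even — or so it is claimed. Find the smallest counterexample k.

For k = 48, 80, 112, 162, 176, 208, 272, 304, 368 the conclusion holds.
k = 405: divisors of 405: 10 divisors; 405 is odd.

k = 405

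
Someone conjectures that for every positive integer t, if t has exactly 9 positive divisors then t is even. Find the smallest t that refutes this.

t = 225

For t = 36, 100, 196 the conclusion holds.
t = 225: divisors of 225: 9 divisors; 225 is odd.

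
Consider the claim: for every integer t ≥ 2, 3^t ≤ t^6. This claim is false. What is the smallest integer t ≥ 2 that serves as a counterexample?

A counterexample is any integer t ≥ 2 such that 3^t > t^6; we check each in order.
The first 13 eligible values, up to t = 14, all satisfy the conclusion.
t = 15: 3^t = 14348907 and t^6 = 11390625, so 14348907 > 11390625.
Thus t = 15 disproves the claim, and no smaller t works.

t = 15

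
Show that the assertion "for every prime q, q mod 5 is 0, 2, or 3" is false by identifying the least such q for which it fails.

q = 11

A counterexample is any prime q such that the claim fails; we check each in order.
q = 2: 2 mod 5 = 2.
q = 3: 3 mod 5 = 3.
q = 5: 5 mod 5 = 0.
q = 7: 7 mod 5 = 2.
q = 11: 11 mod 5 = 1 — not in {0, 2, 3}.
Thus q = 11 disproves the claim, and no smaller q works.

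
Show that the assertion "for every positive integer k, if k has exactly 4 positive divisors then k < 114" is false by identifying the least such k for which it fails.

A counterexample is any positive integer k such that k has exactly 4 positive divisors but the claim fails; we check each in order.
For k = 6, 8, 10, 14, …, 95, 106, 111 the conclusion holds.
k = 115: τ(115) = 4; 115 ≥ 114.
Hence k = 115 is a counterexample.

k = 115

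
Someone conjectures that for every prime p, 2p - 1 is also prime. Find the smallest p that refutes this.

We need the least prime p for which 2p - 1 is not prime.
For p = 2, 3 the conclusion holds.
p = 5: 2p - 1 = 9 = 3 × 3, not prime.
Hence p = 5 is a counterexample.

p = 5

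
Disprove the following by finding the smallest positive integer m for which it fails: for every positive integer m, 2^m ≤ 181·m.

Check each positive integer m in order until 2^m > 181·m.
The first 10 eligible values, up to m = 10, all satisfy the conclusion.
m = 11: 2^m = 2048 and 181·m = 1991, so 2048 > 1991.

m = 11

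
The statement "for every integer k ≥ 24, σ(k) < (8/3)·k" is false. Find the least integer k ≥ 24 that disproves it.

Check each integer k ≥ 24 in order until the claim fails.
The first 36 eligible values, up to k = 59, all satisfy the conclusion.
k = 60: σ(60) = 168; 168 ≥ 160.

k = 60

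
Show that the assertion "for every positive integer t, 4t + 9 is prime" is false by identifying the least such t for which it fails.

t = 3

For t = 1, 2 the conclusion holds.
t = 3: 4t + 9 = 21 = 3 × 7, composite.
Hence t = 3 is a counterexample.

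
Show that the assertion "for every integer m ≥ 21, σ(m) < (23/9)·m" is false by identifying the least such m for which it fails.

m = 48

Check each integer m ≥ 21 in order until the claim fails.
For m = 21, 22, 23, 24, …, 45, 46, 47 the conclusion holds.
m = 48: σ(48) = 124; 124 ≥ 368/3.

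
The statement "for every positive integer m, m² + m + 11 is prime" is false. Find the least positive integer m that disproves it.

m = 10

We need the least positive integer m for which m² + m + 11 is not prime.
For m = 1, 2, 3, 4, 5, 6, 7, 8, 9 the conclusion holds.
m = 10: m² + m + 11 = 121 = 11 × 11, composite.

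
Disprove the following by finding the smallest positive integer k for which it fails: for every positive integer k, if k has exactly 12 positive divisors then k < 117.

Check each positive integer k in order until k has exactly 12 positive divisors but the claim fails.
For k = 60, 72, 84, 90, 96, 108 the conclusion holds.
k = 126: τ(126) = 12; 126 ≥ 117.
So k = 126 is the smallest counterexample.

k = 126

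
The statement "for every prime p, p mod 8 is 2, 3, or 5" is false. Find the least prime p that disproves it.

p = 7

We need the least prime p for which the claim fails.
For p = 2, 3, 5 the conclusion holds.
p = 7: 7 mod 8 = 7 — not in {2, 3, 5}.
So p = 7 is the smallest counterexample.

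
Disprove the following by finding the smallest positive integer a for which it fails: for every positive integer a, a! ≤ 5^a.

We need the least positive integer a for which a! > 5^a.
For a = 1, 2, 3, 4, …, 9, 10, 11 the conclusion holds.
a = 12: a! = 479001600 and 5^a = 244140625, so 479001600 > 244140625.
So a = 12 is the smallest counterexample.

a = 12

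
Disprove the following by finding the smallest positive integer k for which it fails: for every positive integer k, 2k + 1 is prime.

k = 4

We need the least positive integer k for which 2k + 1 is not prime.
For k = 1, 2, 3 the conclusion holds.
k = 4: 2k + 1 = 9 = 3 × 3, composite.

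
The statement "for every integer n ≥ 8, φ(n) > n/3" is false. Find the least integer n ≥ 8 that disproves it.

We need the least integer n ≥ 8 for which the claim fails.
For n = 8, 9, 10, 11 the conclusion holds.
n = 12: φ(12) = 4 and 12/3 = 4, so φ(12) ≤ 12/3.

n = 12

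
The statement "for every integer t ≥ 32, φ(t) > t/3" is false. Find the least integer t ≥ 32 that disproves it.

t = 36

We need the least integer t ≥ 32 for which the claim fails.
t = 32: φ(32) = 16 and 32/3 = 32/3, so φ(32) > 32/3.
t = 33: φ(33) = 20 and 33/3 = 11, so φ(33) > 33/3.
t = 34: φ(34) = 16 and 34/3 = 34/3, so φ(34) > 34/3.
t = 35: φ(35) = 24 and 35/3 = 35/3, so φ(35) > 35/3.
t = 36: φ(36) = 12 and 36/3 = 12, so φ(36) ≤ 36/3.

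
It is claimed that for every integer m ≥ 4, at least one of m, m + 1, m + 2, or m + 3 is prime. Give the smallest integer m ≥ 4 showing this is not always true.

m = 24

For m = 4, 5, 6, 7, …, 21, 22, 23 the conclusion holds.
m = 24: 24 = 2 × 12; 25 = 5 × 5; 26 = 2 × 13; 27 = 3 × 9 — all composite.
Thus m = 24 disproves the claim, and no smaller m works.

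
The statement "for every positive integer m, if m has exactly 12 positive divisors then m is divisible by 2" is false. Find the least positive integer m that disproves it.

m = 315

Check each positive integer m in order until m has exactly 12 positive divisors but m is not divisible by 2.
For m = 60, 72, 84, 90, …, 294, 306, 308 the conclusion holds.
m = 315: τ(315) = 12; 315 mod 2 = 1.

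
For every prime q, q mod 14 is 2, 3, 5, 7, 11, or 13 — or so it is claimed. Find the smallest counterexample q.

We need the least prime q for which the claim fails.
For q = 2, 3, 5, 7, 11, 13, 17, 19 the conclusion holds.
q = 23: 23 mod 14 = 9 — not in {2, 3, 5, 7, 11, 13}.

q = 23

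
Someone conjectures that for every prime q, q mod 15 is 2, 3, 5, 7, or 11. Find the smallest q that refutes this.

q = 13

Check each prime q in order until the claim fails.
q = 2: 2 mod 15 = 2.
q = 3: 3 mod 15 = 3.
q = 5: 5 mod 15 = 5.
q = 7: 7 mod 15 = 7.
q = 11: 11 mod 15 = 11.
q = 13: 13 mod 15 = 13 — not in {2, 3, 5, 7, 11}.
Hence q = 13 is a counterexample.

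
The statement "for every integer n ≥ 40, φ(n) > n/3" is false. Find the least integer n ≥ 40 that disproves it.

Check each integer n ≥ 40 in order until the claim fails.
n = 40: φ(40) = 16 and 40/3 = 40/3, so φ(40) > 40/3.
n = 41: φ(41) = 40 and 41/3 = 41/3, so φ(41) > 41/3.
n = 42: φ(42) = 12 and 42/3 = 14, so φ(42) ≤ 42/3.
Thus n = 42 disproves the claim, and no smaller n works.

n = 42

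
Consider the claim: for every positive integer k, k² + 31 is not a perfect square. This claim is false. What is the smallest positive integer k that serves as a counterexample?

A counterexample is any positive integer k such that k² + 31 is a perfect square; we check each in order.
The first 14 eligible values, up to k = 14, all satisfy the conclusion.
k = 15: 15² + 31 = 256 = 16², a perfect square.
Hence k = 15 is a counterexample.

k = 15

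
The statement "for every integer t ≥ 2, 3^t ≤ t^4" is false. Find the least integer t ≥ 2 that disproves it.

A counterexample is any integer t ≥ 2 such that 3^t > t^4; we check each in order.
t = 2: 3^t = 9 and t^4 = 16, so 9 ≤ 16.
t = 3: 3^t = 27 and t^4 = 81, so 27 ≤ 81.
t = 4: 3^t = 81 and t^4 = 256, so 81 ≤ 256.
t = 5: 3^t = 243 and t^4 = 625, so 243 ≤ 625.
t = 6: 3^t = 729 and t^4 = 1296, so 729 ≤ 1296.
t = 7: 3^t = 2187 and t^4 = 2401, so 2187 ≤ 2401.
t = 8: 3^t = 6561 and t^4 = 4096, so 6561 > 4096.
Thus t = 8 disproves the claim, and no smaller t works.

t = 8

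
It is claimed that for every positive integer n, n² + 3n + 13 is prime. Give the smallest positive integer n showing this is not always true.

A counterexample is any positive integer n such that n² + 3n + 13 is not prime; we check each in order.
n = 1: n² + 3n + 13 = 17, prime.
n = 2: n² + 3n + 13 = 23, prime.
n = 3: n² + 3n + 13 = 31, prime.
n = 4: n² + 3n + 13 = 41, prime.
n = 5: n² + 3n + 13 = 53, prime.
n = 6: n² + 3n + 13 = 67, prime.
n = 7: n² + 3n + 13 = 83, prime.
n = 8: n² + 3n + 13 = 101, prime.
n = 9: n² + 3n + 13 = 121 = 11 × 11, composite.
Hence n = 9 is a counterexample.

n = 9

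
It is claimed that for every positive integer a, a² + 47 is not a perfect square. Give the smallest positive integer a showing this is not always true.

a = 23

A counterexample is any positive integer a such that a² + 47 is a perfect square; we check each in order.
For a = 1, 2, 3, 4, …, 20, 21, 22 the conclusion holds.
a = 23: 23² + 47 = 576 = 24², a perfect square.
Hence a = 23 is a counterexample.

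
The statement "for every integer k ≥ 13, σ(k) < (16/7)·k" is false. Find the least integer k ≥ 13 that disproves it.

k = 24

A counterexample is any integer k ≥ 13 such that the claim fails; we check each in order.
The first 11 eligible values, up to k = 23, all satisfy the conclusion.
k = 24: σ(24) = 60; 60 ≥ 384/7.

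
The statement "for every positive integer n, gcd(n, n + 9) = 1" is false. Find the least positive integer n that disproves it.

n = 3

Check each positive integer n in order until gcd(n, n + 9) > 1.
For n = 1, 2 the conclusion holds.
n = 3: gcd(3, 12) = 3.
So n = 3 is the smallest counterexample.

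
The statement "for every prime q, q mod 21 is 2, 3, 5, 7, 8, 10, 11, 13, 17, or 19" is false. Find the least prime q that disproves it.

For q = 2, 3, 5, 7, …, 23, 29, 31 the conclusion holds.
q = 37: 37 mod 21 = 16 — not in {2, 3, 5, 7, 8, 10, 11, 13, 17, 19}.

q = 37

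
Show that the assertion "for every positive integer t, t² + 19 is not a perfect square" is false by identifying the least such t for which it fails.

A counterexample is any positive integer t such that t² + 19 is a perfect square; we check each in order.
t = 1: 1² + 19 = 20, not a perfect square.
t = 2: 2² + 19 = 23, not a perfect square.
t = 3: 3² + 19 = 28, not a perfect square.
t = 4: 4² + 19 = 35, not a perfect square.
t = 5: 5² + 19 = 44, not a perfect square.
t = 6: 6² + 19 = 55, not a perfect square.
t = 7: 7² + 19 = 68, not a perfect square.
t = 8: 8² + 19 = 83, not a perfect square.
t = 9: 9² + 19 = 100 = 10², a perfect square.
Thus t = 9 disproves the claim, and no smaller t works.

t = 9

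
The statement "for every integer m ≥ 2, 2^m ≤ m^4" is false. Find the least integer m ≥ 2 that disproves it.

m = 17

A counterexample is any integer m ≥ 2 such that 2^m > m^4; we check each in order.
The first 15 eligible values, up to m = 16, all satisfy the conclusion.
m = 17: 2^m = 131072 and m^4 = 83521, so 131072 > 83521.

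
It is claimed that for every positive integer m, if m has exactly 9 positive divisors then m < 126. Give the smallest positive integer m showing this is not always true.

m = 196

Check each positive integer m in order until m has exactly 9 positive divisors but the claim fails.
m = 36: τ(36) = 9; 36 < 126.
m = 100: τ(100) = 9; 100 < 126.
m = 196: τ(196) = 9; 196 ≥ 126.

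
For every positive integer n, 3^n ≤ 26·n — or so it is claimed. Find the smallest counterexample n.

n = 5

Check each positive integer n in order until 3^n > 26·n.
The first 4 eligible values, up to n = 4, all satisfy the conclusion.
n = 5: 3^n = 243 and 26·n = 130, so 243 > 130.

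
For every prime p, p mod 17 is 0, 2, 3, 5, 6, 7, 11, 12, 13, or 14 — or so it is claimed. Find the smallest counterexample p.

We need the least prime p for which the claim fails.
The first 13 eligible values, up to p = 41, all satisfy the conclusion.
p = 43: 43 mod 17 = 9 — not in {0, 2, 3, 5, 6, 7, 11, 12, 13, 14}.
Hence p = 43 is a counterexample.

p = 43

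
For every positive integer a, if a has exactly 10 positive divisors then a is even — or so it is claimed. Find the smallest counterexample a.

For a = 48, 80, 112, 162, 176, 208, 272, 304, 368 the conclusion holds.
a = 405: divisors of 405: 10 divisors; 405 is odd.
Hence a = 405 is a counterexample.

a = 405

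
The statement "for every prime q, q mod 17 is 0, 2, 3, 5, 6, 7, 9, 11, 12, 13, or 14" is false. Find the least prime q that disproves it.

q = 59

For q = 2, 3, 5, 7, …, 43, 47, 53 the conclusion holds.
q = 59: 59 mod 17 = 8 — not in {0, 2, 3, 5, 6, 7, 9, 11, 12, 13, 14}.
Thus q = 59 disproves the claim, and no smaller q works.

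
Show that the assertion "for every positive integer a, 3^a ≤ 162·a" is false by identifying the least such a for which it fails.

We need the least positive integer a for which 3^a > 162·a.
a = 1: 3^a = 3 and 162·a = 162, so 3 ≤ 162.
a = 2: 3^a = 9 and 162·a = 324, so 9 ≤ 324.
a = 3: 3^a = 27 and 162·a = 486, so 27 ≤ 486.
a = 4: 3^a = 81 and 162·a = 648, so 81 ≤ 648.
a = 5: 3^a = 243 and 162·a = 810, so 243 ≤ 810.
a = 6: 3^a = 729 and 162·a = 972, so 729 ≤ 972.
a = 7: 3^a = 2187 and 162·a = 1134, so 2187 > 1134.
Hence a = 7 is a counterexample.

a = 7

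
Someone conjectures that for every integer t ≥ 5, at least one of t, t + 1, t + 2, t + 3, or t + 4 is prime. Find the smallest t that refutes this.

For t = 5, 6, 7, 8, …, 21, 22, 23 the conclusion holds.
t = 24: 24 = 2 × 12; 25 = 5 × 5; 26 = 2 × 13; 27 = 3 × 9; 28 = 2 × 14 — all composite.

t = 24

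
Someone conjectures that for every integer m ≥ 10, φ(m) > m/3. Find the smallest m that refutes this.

m = 12

m = 10: φ(10) = 4 and 10/3 = 10/3, so φ(10) > 10/3.
m = 11: φ(11) = 10 and 11/3 = 11/3, so φ(11) > 11/3.
m = 12: φ(12) = 4 and 12/3 = 4, so φ(12) ≤ 12/3.
Thus m = 12 disproves the claim, and no smaller m works.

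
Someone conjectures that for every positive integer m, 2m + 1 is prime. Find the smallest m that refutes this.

m = 4

Check each positive integer m in order until 2m + 1 is not prime.
For m = 1, 2, 3 the conclusion holds.
m = 4: 2m + 1 = 9 = 3 × 3, composite.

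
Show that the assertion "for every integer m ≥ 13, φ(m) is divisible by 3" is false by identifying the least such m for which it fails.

m = 15

A counterexample is any integer m ≥ 13 such that φ(m) is not divisible by 3; we check each in order.
For m = 13, 14 the conclusion holds.
m = 15: φ(15) = 8; 8 mod 3 = 2.
So m = 15 is the smallest counterexample.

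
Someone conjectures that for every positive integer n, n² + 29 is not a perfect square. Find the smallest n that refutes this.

A counterexample is any positive integer n such that n² + 29 is a perfect square; we check each in order.
For n = 1, 2, 3, 4, …, 11, 12, 13 the conclusion holds.
n = 14: 14² + 29 = 225 = 15², a perfect square.

n = 14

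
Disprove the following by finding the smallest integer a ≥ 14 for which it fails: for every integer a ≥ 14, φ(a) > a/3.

a = 18

We need the least integer a ≥ 14 for which the claim fails.
The first 4 eligible values, up to a = 17, all satisfy the conclusion.
a = 18: φ(18) = 6 and 18/3 = 6, so φ(18) ≤ 18/3.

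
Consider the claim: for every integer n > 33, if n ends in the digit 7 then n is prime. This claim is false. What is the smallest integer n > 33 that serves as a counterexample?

n = 57

A counterexample is any integer n > 33 such that n ends in the digit 7 but n is not prime; we check each in order.
For n = 37, 47 the conclusion holds.
n = 57: 57 ends in 7; 57 = 3 × 19, composite.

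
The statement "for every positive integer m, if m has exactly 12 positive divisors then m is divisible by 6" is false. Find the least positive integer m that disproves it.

m = 140

A counterexample is any positive integer m such that m has exactly 12 positive divisors but m is not divisible by 6; we check each in order.
The first 8 eligible values, up to m = 132, all satisfy the conclusion.
m = 140: τ(140) = 12; 140 mod 6 = 2.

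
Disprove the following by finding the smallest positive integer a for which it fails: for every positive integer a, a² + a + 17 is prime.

For a = 1, 2, 3, 4, …, 13, 14, 15 the conclusion holds.
a = 16: a² + a + 17 = 289 = 17 × 17, composite.

a = 16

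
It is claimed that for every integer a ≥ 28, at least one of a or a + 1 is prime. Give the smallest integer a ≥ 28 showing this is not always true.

a = 32

We need the least integer a ≥ 28 for which a, a + 1 are both composite.
The first 4 eligible values, up to a = 31, all satisfy the conclusion.
a = 32: 32 = 2 × 16; 33 = 3 × 11 — both composite.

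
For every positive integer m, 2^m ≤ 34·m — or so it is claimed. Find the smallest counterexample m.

m = 9

A counterexample is any positive integer m such that 2^m > 34·m; we check each in order.
m = 1: 2^m = 2 and 34·m = 34, so 2 ≤ 34.
m = 2: 2^m = 4 and 34·m = 68, so 4 ≤ 68.
m = 3: 2^m = 8 and 34·m = 102, so 8 ≤ 102.
m = 4: 2^m = 16 and 34·m = 136, so 16 ≤ 136.
m = 5: 2^m = 32 and 34·m = 170, so 32 ≤ 170.
m = 6: 2^m = 64 and 34·m = 204, so 64 ≤ 204.
m = 7: 2^m = 128 and 34·m = 238, so 128 ≤ 238.
m = 8: 2^m = 256 and 34·m = 272, so 256 ≤ 272.
m = 9: 2^m = 512 and 34·m = 306, so 512 > 306.
Hence m = 9 is a counterexample.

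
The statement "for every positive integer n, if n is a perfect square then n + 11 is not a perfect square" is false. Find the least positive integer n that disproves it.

n = 1: 1 + 11 = 12, not a perfect square.
n = 4: 4 + 11 = 15, not a perfect square.
n = 9: 9 + 11 = 20, not a perfect square.
n = 16: 16 + 11 = 27, not a perfect square.
n = 25: 25 = 5² and 25 + 11 = 36 = 6².
Thus n = 25 disproves the claim, and no smaller n works.

n = 25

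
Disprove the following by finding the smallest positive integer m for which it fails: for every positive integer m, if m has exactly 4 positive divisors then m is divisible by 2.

m = 15

Check each positive integer m in order until m has exactly 4 positive divisors but m is not divisible by 2.
m = 6: τ(6) = 4; 6 mod 2 = 0.
m = 8: τ(8) = 4; 8 mod 2 = 0.
m = 10: τ(10) = 4; 10 mod 2 = 0.
m = 14: τ(14) = 4; 14 mod 2 = 0.
m = 15: τ(15) = 4; 15 mod 2 = 1.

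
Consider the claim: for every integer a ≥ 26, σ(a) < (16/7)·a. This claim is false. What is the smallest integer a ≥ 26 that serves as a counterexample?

A counterexample is any integer a ≥ 26 such that the claim fails; we check each in order.
a = 26: σ(26) = 42; 42 < 416/7.
a = 27: σ(27) = 40; 40 < 432/7.
a = 28: σ(28) = 56; 56 < 64.
a = 29: σ(29) = 30; 30 < 464/7.
a = 30: σ(30) = 72; 72 ≥ 480/7.
So a = 30 is the smallest counterexample.

a = 30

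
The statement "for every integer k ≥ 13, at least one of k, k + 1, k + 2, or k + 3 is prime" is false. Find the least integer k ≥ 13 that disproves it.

We need the least integer k ≥ 13 for which k, k + 1, k + 2, k + 3 are all composite.
For k = 13, 14, 15, 16, …, 21, 22, 23 the conclusion holds.
k = 24: 24 = 2 × 12; 25 = 5 × 5; 26 = 2 × 13; 27 = 3 × 9 — all composite.
So k = 24 is the smallest counterexample.

k = 24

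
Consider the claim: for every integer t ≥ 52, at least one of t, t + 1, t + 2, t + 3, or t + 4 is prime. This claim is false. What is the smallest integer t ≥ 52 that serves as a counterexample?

t = 54

For t = 52, 53 the conclusion holds.
t = 54: 54 = 2 × 27; 55 = 5 × 11; 56 = 2 × 28; 57 = 3 × 19; 58 = 2 × 29 — all composite.
Thus t = 54 disproves the claim, and no smaller t works.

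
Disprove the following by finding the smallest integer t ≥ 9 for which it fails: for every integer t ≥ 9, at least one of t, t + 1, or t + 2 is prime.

t = 14

The first 5 eligible values, up to t = 13, all satisfy the conclusion.
t = 14: 14 = 2 × 7; 15 = 3 × 5; 16 = 2 × 8 — all composite.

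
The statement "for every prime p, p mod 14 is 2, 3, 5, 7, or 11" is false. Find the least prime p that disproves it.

p = 13

We need the least prime p for which the claim fails.
p = 2: 2 mod 14 = 2.
p = 3: 3 mod 14 = 3.
p = 5: 5 mod 14 = 5.
p = 7: 7 mod 14 = 7.
p = 11: 11 mod 14 = 11.
p = 13: 13 mod 14 = 13 — not in {2, 3, 5, 7, 11}.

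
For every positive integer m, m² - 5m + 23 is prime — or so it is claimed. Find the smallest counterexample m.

m = 19

A counterexample is any positive integer m such that m² - 5m + 23 is not prime; we check each in order.
The first 18 eligible values, up to m = 18, all satisfy the conclusion.
m = 19: m² - 5m + 23 = 289 = 17 × 17, composite.
Hence m = 19 is a counterexample.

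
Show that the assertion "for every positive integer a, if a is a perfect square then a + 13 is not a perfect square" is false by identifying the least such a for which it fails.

Check each positive integer a in order until a is a perfect square but a + 13 is a perfect square.
The first 5 eligible values, up to a = 25, all satisfy the conclusion.
a = 36: 36 = 6² and 36 + 13 = 49 = 7².

a = 36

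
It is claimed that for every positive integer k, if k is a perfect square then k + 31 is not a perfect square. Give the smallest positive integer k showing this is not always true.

k = 225

For k = 1, 4, 9, 16, …, 144, 169, 196 the conclusion holds.
k = 225: 225 = 15² and 225 + 31 = 256 = 16².
So k = 225 is the smallest counterexample.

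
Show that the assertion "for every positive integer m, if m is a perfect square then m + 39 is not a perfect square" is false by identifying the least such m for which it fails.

A counterexample is any positive integer m such that m is a perfect square but m + 39 is a perfect square; we check each in order.
m = 1: 1 + 39 = 40, not a perfect square.
m = 4: 4 + 39 = 43, not a perfect square.
m = 9: 9 + 39 = 48, not a perfect square.
m = 16: 16 + 39 = 55, not a perfect square.
m = 25: 25 = 5² and 25 + 39 = 64 = 8².

m = 25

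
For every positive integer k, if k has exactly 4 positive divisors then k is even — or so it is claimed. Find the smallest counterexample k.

Check each positive integer k in order until k has exactly 4 positive divisors but k is odd.
The first 4 eligible values, up to k = 14, all satisfy the conclusion.
k = 15: divisors of 15: 1, 3, 5, 15; 15 is odd.
Hence k = 15 is a counterexample.

k = 15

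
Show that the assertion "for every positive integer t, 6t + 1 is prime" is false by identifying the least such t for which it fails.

A counterexample is any positive integer t such that 6t + 1 is not prime; we check each in order.
t = 1: 6t + 1 = 7, prime.
t = 2: 6t + 1 = 13, prime.
t = 3: 6t + 1 = 19, prime.
t = 4: 6t + 1 = 25 = 5 × 5, composite.

t = 4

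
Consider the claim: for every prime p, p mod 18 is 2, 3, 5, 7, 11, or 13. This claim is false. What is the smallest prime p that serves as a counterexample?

A counterexample is any prime p such that the claim fails; we check each in order.
The first 6 eligible values, up to p = 13, all satisfy the conclusion.
p = 17: 17 mod 18 = 17 — not in {2, 3, 5, 7, 11, 13}.
Hence p = 17 is a counterexample.

p = 17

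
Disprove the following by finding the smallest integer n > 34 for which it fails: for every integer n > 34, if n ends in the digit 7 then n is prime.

We need the least integer n > 34 for which n ends in the digit 7 but n is not prime.
For n = 37, 47 the conclusion holds.
n = 57: 57 ends in 7; 57 = 3 × 19, composite.

n = 57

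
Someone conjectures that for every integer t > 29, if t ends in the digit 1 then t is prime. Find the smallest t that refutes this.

Check each integer t > 29 in order until t ends in the digit 1 but t is not prime.
For t = 31, 41 the conclusion holds.
t = 51: 51 ends in 1; 51 = 3 × 17, composite.

t = 51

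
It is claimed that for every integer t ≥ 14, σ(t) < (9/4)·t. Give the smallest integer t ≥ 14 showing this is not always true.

For t = 14, 15, 16, 17, 18, 19, 20, 21, 22, 23 the conclusion holds.
t = 24: σ(24) = 60; 60 ≥ 54.
So t = 24 is the smallest counterexample.

t = 24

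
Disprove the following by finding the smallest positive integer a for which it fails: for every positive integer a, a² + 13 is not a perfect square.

a = 6

a = 1: 1² + 13 = 14, not a perfect square.
a = 2: 2² + 13 = 17, not a perfect square.
a = 3: 3² + 13 = 22, not a perfect square.
a = 4: 4² + 13 = 29, not a perfect square.
a = 5: 5² + 13 = 38, not a perfect square.
a = 6: 6² + 13 = 49 = 7², a perfect square.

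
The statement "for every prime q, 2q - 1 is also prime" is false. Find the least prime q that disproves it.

q = 5

A counterexample is any prime q such that 2q - 1 is not prime; we check each in order.
For q = 2, 3 the conclusion holds.
q = 5: 2q - 1 = 9 = 3 × 3, not prime.
Hence q = 5 is a counterexample.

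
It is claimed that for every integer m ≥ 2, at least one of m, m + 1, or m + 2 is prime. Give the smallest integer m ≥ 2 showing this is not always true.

m = 8

m = 2: 2 is prime.
m = 3: 3 is prime.
m = 4: 5 is prime.
m = 5: 5 is prime.
m = 6: 7 is prime.
m = 7: 7 is prime.
m = 8: 8 = 2 × 4; 9 = 3 × 3; 10 = 2 × 5 — all composite.
Thus m = 8 disproves the claim, and no smaller m works.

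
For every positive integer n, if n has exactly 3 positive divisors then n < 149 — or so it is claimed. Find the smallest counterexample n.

n = 169

We need the least positive integer n for which n has exactly 3 positive divisors but the claim fails.
n = 4: τ(4) = 3; 4 < 149.
n = 9: τ(9) = 3; 9 < 149.
n = 25: τ(25) = 3; 25 < 149.
n = 49: τ(49) = 3; 49 < 149.
n = 121: τ(121) = 3; 121 < 149.
n = 169: τ(169) = 3; 169 ≥ 149.
Hence n = 169 is a counterexample.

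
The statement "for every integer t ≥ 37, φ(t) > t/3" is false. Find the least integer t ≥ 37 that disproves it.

A counterexample is any integer t ≥ 37 such that the claim fails; we check each in order.
The first 5 eligible values, up to t = 41, all satisfy the conclusion.
t = 42: φ(42) = 12 and 42/3 = 14, so φ(42) ≤ 42/3.

t = 42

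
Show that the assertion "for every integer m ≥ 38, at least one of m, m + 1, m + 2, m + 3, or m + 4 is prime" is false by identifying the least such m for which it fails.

m = 48

A counterexample is any integer m ≥ 38 such that m, m + 1, m + 2, m + 3, m + 4 are all composite; we check each in order.
For m = 38, 39, 40, 41, 42, 43, 44, 45, 46, 47 the conclusion holds.
m = 48: 48 = 2 × 24; 49 = 7 × 7; 50 = 2 × 25; 51 = 3 × 17; 52 = 2 × 26 — all composite.
Thus m = 48 disproves the claim, and no smaller m works.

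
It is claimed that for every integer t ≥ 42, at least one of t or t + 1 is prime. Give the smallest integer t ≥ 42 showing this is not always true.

We need the least integer t ≥ 42 for which t, t + 1 are both composite.
For t = 42, 43 the conclusion holds.
t = 44: 44 = 2 × 22; 45 = 3 × 15 — both composite.

t = 44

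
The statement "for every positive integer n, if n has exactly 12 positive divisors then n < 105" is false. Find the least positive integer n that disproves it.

n = 108

We need the least positive integer n for which n has exactly 12 positive divisors but the claim fails.
For n = 60, 72, 84, 90, 96 the conclusion holds.
n = 108: τ(108) = 12; 108 ≥ 105.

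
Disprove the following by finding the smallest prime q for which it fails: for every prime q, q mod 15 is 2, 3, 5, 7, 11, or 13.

q = 19

A counterexample is any prime q such that the claim fails; we check each in order.
The first 7 eligible values, up to q = 17, all satisfy the conclusion.
q = 19: 19 mod 15 = 4 — not in {2, 3, 5, 7, 11, 13}.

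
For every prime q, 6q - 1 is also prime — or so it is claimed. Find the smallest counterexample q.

q = 11

The first 4 eligible values, up to q = 7, all satisfy the conclusion.
q = 11: 6q - 1 = 65 = 5 × 13, not prime.
So q = 11 is the smallest counterexample.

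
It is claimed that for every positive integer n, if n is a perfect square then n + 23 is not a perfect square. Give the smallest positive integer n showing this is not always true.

n = 121

Check each positive integer n in order until n is a perfect square but n + 23 is a perfect square.
For n = 1, 4, 9, 16, 25, 36, 49, 64, 81, 100 the conclusion holds.
n = 121: 121 = 11² and 121 + 23 = 144 = 12².
Hence n = 121 is a counterexample.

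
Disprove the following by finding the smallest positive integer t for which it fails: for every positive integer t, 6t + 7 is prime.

For t = 1, 2 the conclusion holds.
t = 3: 6t + 7 = 25 = 5 × 5, composite.
Thus t = 3 disproves the claim, and no smaller t works.

t = 3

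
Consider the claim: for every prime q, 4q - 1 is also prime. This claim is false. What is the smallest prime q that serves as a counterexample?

For q = 2, 3, 5 the conclusion holds.
q = 7: 4q - 1 = 27 = 3 × 9, not prime.
Hence q = 7 is a counterexample.

q = 7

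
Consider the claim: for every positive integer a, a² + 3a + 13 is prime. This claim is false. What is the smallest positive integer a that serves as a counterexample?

We need the least positive integer a for which a² + 3a + 13 is not prime.
The first 8 eligible values, up to a = 8, all satisfy the conclusion.
a = 9: a² + 3a + 13 = 121 = 11 × 11, composite.
So a = 9 is the smallest counterexample.

a = 9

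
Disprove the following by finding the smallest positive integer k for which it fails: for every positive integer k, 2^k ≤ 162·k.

k = 11

Check each positive integer k in order until 2^k > 162·k.
The first 10 eligible values, up to k = 10, all satisfy the conclusion.
k = 11: 2^k = 2048 and 162·k = 1782, so 2048 > 1782.
Thus k = 11 disproves the claim, and no smaller k works.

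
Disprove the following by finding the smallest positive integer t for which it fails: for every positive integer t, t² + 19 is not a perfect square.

t = 1: 1² + 19 = 20, not a perfect square.
t = 2: 2² + 19 = 23, not a perfect square.
t = 3: 3² + 19 = 28, not a perfect square.
t = 4: 4² + 19 = 35, not a perfect square.
t = 5: 5² + 19 = 44, not a perfect square.
t = 6: 6² + 19 = 55, not a perfect square.
t = 7: 7² + 19 = 68, not a perfect square.
t = 8: 8² + 19 = 83, not a perfect square.
t = 9: 9² + 19 = 100 = 10², a perfect square.

t = 9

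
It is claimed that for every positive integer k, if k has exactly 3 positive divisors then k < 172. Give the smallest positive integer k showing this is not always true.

Check each positive integer k in order until k has exactly 3 positive divisors but the claim fails.
For k = 4, 9, 25, 49, 121, 169 the conclusion holds.
k = 289: τ(289) = 3; 289 ≥ 172.
So k = 289 is the smallest counterexample.

k = 289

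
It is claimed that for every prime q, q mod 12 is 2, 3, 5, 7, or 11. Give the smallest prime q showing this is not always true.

q = 13

For q = 2, 3, 5, 7, 11 the conclusion holds.
q = 13: 13 mod 12 = 1 — not in {2, 3, 5, 7, 11}.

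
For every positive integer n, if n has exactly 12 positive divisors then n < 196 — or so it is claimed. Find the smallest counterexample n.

For n = 60, 72, 84, 90, …, 150, 156, 160 the conclusion holds.
n = 198: τ(198) = 12; 198 ≥ 196.
Thus n = 198 disproves the claim, and no smaller n works.

n = 198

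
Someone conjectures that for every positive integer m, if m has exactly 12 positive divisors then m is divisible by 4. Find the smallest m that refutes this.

m = 90

For m = 60, 72, 84 the conclusion holds.
m = 90: τ(90) = 12; 90 mod 4 = 2.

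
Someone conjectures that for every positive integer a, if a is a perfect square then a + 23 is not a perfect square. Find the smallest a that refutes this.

a = 121

For a = 1, 4, 9, 16, 25, 36, 49, 64, 81, 100 the conclusion holds.
a = 121: 121 = 11² and 121 + 23 = 144 = 12².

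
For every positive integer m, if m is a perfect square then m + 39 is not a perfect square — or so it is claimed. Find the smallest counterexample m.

We need the least positive integer m for which m is a perfect square but m + 39 is a perfect square.
For m = 1, 4, 9, 16 the conclusion holds.
m = 25: 25 = 5² and 25 + 39 = 64 = 8².

m = 25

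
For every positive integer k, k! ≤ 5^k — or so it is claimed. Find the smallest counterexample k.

k = 12

For k = 1, 2, 3, 4, …, 9, 10, 11 the conclusion holds.
k = 12: k! = 479001600 and 5^k = 244140625, so 479001600 > 244140625.
So k = 12 is the smallest counterexample.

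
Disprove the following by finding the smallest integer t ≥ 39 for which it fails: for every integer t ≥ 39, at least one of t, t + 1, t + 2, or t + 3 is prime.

Check each integer t ≥ 39 in order until t, t + 1, t + 2, t + 3 are all composite.
For t = 39, 40, 41, 42, 43, 44, 45, 46, 47 the conclusion holds.
t = 48: 48 = 2 × 24; 49 = 7 × 7; 50 = 2 × 25; 51 = 3 × 17 — all composite.

t = 48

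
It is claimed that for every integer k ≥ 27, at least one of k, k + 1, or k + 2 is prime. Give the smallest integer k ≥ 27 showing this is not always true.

We need the least integer k ≥ 27 for which k, k + 1, k + 2 are all composite.
For k = 27, 28, 29, 30, 31 the conclusion holds.
k = 32: 32 = 2 × 16; 33 = 3 × 11; 34 = 2 × 17 — all composite.
Thus k = 32 disproves the claim, and no smaller k works.

k = 32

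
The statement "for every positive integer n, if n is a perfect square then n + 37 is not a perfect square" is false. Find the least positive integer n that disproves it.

n = 324

For n = 1, 4, 9, 16, …, 225, 256, 289 the conclusion holds.
n = 324: 324 = 18² and 324 + 37 = 361 = 19².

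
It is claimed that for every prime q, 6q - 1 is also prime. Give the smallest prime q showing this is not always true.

q = 11

The first 4 eligible values, up to q = 7, all satisfy the conclusion.
q = 11: 6q - 1 = 65 = 5 × 13, not prime.
So q = 11 is the smallest counterexample.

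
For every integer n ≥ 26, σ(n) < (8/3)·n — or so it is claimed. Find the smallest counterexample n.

For n = 26, 27, 28, 29, …, 57, 58, 59 the conclusion holds.
n = 60: σ(60) = 168; 168 ≥ 160.

n = 60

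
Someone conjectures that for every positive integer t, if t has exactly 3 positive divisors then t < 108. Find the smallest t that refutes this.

t = 121

A counterexample is any positive integer t such that t has exactly 3 positive divisors but the claim fails; we check each in order.
For t = 4, 9, 25, 49 the conclusion holds.
t = 121: τ(121) = 3; 121 ≥ 108.
So t = 121 is the smallest counterexample.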